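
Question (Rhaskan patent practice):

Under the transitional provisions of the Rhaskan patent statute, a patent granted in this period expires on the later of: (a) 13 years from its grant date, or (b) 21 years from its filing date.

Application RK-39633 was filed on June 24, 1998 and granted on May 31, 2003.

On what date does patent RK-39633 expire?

(a) grant + 13 years → 31 May 2016.
(b) filing + 21 years → 24 June 2019.
Later of the two: 24 June 2019.

June 24, 2019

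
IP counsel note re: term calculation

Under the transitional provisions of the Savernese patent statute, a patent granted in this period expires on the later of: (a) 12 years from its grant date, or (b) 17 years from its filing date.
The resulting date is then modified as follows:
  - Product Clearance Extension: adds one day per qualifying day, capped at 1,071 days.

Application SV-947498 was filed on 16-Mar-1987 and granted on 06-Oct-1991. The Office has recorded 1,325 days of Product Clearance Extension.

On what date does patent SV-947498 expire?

February 20, 2007

(a) grant + 12 years → 6 October 2003.
(b) filing + 17 years → 16 March 2004.
Later of the two: 16 March 2004.
Product Clearance Extension: 1325 days claimed exceeds the 1071-day cap, so +1071 days → 20 February 2007.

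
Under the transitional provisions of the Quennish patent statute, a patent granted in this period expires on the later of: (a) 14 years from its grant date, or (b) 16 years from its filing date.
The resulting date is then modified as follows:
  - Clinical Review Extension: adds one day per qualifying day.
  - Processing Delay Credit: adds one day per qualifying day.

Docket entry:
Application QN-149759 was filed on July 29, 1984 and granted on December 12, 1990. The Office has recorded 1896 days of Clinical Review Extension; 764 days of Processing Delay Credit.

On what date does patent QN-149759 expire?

(a) grant + 14 years → 12 December 2004.
(b) filing + 16 years → 29 July 2000.
Later of the two: 12 December 2004.
Clinical Review Extension: +1896 days → 20 February 2010.
Processing Delay Credit: +764 days → 25 March 2012.

March 25, 2012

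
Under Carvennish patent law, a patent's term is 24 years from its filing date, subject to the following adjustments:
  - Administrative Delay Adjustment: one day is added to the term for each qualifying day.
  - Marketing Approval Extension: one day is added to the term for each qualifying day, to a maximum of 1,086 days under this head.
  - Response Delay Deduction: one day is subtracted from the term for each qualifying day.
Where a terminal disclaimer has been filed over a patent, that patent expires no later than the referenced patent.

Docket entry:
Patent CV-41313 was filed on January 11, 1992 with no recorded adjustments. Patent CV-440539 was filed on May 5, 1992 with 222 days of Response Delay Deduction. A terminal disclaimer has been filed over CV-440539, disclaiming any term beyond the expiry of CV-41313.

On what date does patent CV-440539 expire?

September 26, 2015

Natural term of CV-440539:
  Base: filing + 24 years → 5 May 2016.
  Response Delay Deduction: −222 days → 26 September 2015.
Expiry of referenced patent CV-41313:
  Base: filing + 24 years → 11 January 2016.
Terminal disclaimer: CV-440539 expires on the earlier of 26 September 2015 and 11 January 2016.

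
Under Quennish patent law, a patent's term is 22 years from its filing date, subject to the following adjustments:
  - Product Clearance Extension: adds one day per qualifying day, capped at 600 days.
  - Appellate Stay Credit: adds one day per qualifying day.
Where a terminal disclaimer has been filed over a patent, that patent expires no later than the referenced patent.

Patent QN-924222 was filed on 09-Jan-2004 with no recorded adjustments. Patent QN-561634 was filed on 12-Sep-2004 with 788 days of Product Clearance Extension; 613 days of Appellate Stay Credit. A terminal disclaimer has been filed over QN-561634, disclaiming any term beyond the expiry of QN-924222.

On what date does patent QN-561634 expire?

January 9, 2026

Natural term of QN-561634:
  Base: filing + 22 years → 12 September 2026.
  Product Clearance Extension: 788 days claimed exceeds the 600-day cap, so +600 days → 4 May 2028.
  Appellate Stay Credit: +613 days → 7 January 2030.
Expiry of referenced patent QN-924222:
  Base: filing + 22 years → 9 January 2026.
Terminal disclaimer: QN-561634 expires on the earlier of 7 January 2030 and 9 January 2026.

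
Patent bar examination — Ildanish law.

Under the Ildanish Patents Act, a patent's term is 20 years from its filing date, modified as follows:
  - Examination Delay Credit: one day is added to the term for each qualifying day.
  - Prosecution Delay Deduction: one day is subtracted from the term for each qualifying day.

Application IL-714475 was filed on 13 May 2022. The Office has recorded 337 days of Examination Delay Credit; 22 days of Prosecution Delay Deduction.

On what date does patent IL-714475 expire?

Base term: filing date + 20 years → 13 May 2042.
Examination Delay Credit: +337 days → 15 April 2043.
Prosecution Delay Deduction: −22 days → 24 March 2043.

2043-03-24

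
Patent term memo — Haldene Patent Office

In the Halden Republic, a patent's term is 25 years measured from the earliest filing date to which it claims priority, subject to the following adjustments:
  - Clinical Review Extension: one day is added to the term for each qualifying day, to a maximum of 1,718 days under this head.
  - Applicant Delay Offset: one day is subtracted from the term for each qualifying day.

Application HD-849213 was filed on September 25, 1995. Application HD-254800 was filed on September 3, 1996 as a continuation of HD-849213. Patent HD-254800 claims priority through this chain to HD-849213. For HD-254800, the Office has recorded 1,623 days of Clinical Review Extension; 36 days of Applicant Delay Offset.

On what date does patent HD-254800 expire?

Earliest priority filing: 25 September 1995.
Base term: 25 September 1995 + 25 years → 25 September 2020.
Clinical Review Extension: 1623 days (within the 1718-day cap) → +1623 days → 6 March 2025.
Applicant Delay Offset: −36 days → 29 January 2025.

2025-01-29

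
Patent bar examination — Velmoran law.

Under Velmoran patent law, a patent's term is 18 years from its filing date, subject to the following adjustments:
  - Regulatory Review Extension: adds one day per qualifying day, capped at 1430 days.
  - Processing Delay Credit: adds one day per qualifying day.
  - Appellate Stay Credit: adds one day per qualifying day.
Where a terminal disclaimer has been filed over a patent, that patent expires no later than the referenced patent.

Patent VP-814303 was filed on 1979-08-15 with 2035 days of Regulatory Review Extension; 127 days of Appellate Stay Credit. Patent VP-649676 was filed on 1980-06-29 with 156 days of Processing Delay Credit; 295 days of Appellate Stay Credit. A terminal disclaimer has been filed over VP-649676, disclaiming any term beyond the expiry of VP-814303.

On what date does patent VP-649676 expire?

Natural term of VP-649676:
  Base: filing + 18 years → 29 June 1998.
  Processing Delay Credit: +156 days → 2 December 1998.
  Appellate Stay Credit: +295 days → 23 September 1999.
Expiry of referenced patent VP-814303:
  Base: filing + 18 years → 15 August 1997.
  Regulatory Review Extension: 2035 days claimed exceeds the 1430-day cap, so +1430 days → 15 July 2001.
  Appellate Stay Credit: +127 days → 19 November 2001.
Terminal disclaimer: VP-649676 expires on the earlier of 23 September 1999 and 19 November 2001.

1999-09-23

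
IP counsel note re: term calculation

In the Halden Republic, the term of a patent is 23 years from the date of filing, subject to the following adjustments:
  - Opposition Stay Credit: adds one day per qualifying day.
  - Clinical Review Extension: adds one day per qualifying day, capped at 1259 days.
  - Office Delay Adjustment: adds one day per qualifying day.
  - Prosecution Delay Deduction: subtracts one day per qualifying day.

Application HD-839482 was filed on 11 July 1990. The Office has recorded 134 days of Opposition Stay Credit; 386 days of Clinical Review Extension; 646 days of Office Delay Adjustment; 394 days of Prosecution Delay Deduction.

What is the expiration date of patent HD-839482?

2015-08-22

Base term: filing date + 23 years → 11 July 2013.
Opposition Stay Credit: +134 days → 22 November 2013.
Clinical Review Extension: 386 days (within the 1259-day cap) → +386 days → 13 December 2014.
Office Delay Adjustment: +646 days → 19 September 2016.
Prosecution Delay Deduction: −394 days → 22 August 2015.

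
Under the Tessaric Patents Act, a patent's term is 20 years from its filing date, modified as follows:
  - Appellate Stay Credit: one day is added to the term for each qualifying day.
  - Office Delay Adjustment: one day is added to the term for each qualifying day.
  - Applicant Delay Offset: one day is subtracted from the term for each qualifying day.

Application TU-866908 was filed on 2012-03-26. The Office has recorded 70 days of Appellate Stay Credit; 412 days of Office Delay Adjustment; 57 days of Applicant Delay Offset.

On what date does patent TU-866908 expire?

Base term: filing date + 20 years → 26 March 2032.
Appellate Stay Credit: +70 days → 4 June 2032.
Office Delay Adjustment: +412 days → 21 July 2033.
Applicant Delay Offset: −57 days → 25 May 2033.

May 25, 2033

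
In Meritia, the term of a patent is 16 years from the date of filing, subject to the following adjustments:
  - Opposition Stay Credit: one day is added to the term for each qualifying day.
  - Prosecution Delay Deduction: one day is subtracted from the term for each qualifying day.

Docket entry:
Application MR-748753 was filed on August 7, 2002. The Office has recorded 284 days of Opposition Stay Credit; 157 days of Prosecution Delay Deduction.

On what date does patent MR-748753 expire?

Base term: filing date + 16 years → 7 August 2018.
Opposition Stay Credit: +284 days → 18 May 2019.
Prosecution Delay Deduction: −157 days → 12 December 2018.

December 12, 2018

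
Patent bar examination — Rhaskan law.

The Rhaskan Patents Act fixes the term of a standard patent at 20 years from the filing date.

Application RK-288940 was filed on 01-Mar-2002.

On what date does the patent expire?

2022-03-01

Filing date + 20 years → 1 March 2022.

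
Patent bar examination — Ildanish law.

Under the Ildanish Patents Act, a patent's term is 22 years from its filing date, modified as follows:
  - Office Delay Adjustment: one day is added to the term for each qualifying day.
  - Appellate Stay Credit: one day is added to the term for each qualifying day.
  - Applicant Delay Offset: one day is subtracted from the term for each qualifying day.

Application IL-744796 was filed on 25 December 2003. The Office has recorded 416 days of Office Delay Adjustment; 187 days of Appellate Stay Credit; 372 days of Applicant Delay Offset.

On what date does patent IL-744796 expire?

Base term: filing date + 22 years → 25 December 2025.
Office Delay Adjustment: +416 days → 14 February 2027.
Appellate Stay Credit: +187 days → 20 August 2027.
Applicant Delay Offset: −372 days → 13 August 2026.

2026-08-13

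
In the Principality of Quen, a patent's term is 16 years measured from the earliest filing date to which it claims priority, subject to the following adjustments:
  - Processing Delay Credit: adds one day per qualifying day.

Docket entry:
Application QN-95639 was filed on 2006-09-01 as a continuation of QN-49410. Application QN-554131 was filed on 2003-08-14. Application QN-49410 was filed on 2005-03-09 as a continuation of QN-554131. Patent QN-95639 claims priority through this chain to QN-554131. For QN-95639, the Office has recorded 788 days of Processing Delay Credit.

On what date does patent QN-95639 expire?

Earliest priority filing: 14 August 2003.
Base term: 14 August 2003 + 16 years → 14 August 2019.
Processing Delay Credit: +788 days → 10 October 2021.

October 10, 2021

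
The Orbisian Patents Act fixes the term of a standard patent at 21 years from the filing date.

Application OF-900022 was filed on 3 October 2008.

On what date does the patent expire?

2029-10-03

Filing date + 21 years → 3 October 2029.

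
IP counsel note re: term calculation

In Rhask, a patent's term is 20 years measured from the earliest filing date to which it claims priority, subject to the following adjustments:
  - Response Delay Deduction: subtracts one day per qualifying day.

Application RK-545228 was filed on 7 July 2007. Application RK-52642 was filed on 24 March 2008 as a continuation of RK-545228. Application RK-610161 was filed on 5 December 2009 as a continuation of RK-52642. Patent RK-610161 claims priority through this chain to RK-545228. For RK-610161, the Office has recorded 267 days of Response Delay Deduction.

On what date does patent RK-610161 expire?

Earliest priority filing: 7 July 2007.
Base term: 7 July 2007 + 20 years → 7 July 2027.
Response Delay Deduction: −267 days → 13 October 2026.

October 13, 2026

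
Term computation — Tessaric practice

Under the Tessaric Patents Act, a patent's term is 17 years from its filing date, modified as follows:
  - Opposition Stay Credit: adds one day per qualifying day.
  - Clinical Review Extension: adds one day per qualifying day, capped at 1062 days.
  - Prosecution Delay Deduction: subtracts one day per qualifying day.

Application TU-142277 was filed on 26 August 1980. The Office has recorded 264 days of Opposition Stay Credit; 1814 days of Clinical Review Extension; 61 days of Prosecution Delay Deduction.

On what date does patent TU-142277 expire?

February 11, 2001

Base term: filing date + 17 years → 26 August 1997.
Opposition Stay Credit: +264 days → 17 May 1998.
Clinical Review Extension: 1814 days claimed exceeds the 1062-day cap, so +1062 days → 13 April 2001.
Prosecution Delay Deduction: −61 days → 11 February 2001.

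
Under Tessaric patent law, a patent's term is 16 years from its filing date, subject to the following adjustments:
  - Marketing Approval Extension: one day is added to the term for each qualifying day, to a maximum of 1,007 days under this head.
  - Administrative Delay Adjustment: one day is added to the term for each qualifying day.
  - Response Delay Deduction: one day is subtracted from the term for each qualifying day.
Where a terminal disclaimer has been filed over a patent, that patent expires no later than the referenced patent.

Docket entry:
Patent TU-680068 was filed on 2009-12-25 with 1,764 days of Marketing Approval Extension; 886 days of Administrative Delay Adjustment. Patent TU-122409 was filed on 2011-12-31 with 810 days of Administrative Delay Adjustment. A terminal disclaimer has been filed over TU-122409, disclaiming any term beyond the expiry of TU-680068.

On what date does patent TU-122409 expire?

Natural term of TU-122409:
  Base: filing + 16 years → 31 December 2027.
  Administrative Delay Adjustment: +810 days → 20 March 2030.
Expiry of referenced patent TU-680068:
  Base: filing + 16 years → 25 December 2025.
  Marketing Approval Extension: 1764 days claimed exceeds the 1007-day cap, so +1007 days → 27 September 2028.
  Administrative Delay Adjustment: +886 days → 2 March 2031.
Terminal disclaimer: TU-122409 expires on the earlier of 20 March 2030 and 2 March 2031.

March 20, 2030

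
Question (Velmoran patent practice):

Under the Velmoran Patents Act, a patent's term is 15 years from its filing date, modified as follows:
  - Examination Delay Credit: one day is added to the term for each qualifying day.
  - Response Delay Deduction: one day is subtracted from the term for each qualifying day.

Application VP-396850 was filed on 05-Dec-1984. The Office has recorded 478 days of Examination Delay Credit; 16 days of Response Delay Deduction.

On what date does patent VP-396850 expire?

Base term: filing date + 15 years → 5 December 1999.
Examination Delay Credit: +478 days → 27 March 2001.
Response Delay Deduction: −16 days → 11 March 2001.

March 11, 2001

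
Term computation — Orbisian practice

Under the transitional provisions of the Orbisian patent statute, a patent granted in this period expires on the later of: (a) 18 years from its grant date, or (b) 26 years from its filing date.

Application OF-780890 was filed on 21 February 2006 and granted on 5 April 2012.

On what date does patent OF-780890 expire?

(a) grant + 18 years → 5 April 2030.
(b) filing + 26 years → 21 February 2032.
Later of the two: 21 February 2032.

2032-02-21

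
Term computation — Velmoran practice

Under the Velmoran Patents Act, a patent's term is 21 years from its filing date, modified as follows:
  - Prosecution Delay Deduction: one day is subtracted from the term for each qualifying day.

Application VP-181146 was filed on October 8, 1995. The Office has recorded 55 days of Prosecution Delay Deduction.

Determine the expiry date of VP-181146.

August 14, 2016

Base term: filing date + 21 years → 8 October 2016.
Prosecution Delay Deduction: −55 days → 14 August 2016.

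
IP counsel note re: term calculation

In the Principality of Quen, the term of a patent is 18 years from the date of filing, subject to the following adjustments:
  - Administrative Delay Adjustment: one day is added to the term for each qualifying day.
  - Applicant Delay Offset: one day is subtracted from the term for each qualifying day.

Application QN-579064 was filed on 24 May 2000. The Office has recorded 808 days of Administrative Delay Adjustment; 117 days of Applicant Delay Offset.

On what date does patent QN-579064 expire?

April 14, 2020

Base term: filing date + 18 years → 24 May 2018.
Administrative Delay Adjustment: +808 days → 9 August 2020.
Applicant Delay Offset: −117 days → 14 April 2020.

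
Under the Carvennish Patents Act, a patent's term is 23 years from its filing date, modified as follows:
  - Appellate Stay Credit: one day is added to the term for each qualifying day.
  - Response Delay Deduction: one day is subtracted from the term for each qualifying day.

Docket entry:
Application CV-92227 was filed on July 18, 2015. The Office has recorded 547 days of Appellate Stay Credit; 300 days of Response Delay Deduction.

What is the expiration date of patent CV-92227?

March 22, 2039

Base term: filing date + 23 years → 18 July 2038.
Appellate Stay Credit: +547 days → 16 January 2040.
Response Delay Deduction: −300 days → 22 March 2039.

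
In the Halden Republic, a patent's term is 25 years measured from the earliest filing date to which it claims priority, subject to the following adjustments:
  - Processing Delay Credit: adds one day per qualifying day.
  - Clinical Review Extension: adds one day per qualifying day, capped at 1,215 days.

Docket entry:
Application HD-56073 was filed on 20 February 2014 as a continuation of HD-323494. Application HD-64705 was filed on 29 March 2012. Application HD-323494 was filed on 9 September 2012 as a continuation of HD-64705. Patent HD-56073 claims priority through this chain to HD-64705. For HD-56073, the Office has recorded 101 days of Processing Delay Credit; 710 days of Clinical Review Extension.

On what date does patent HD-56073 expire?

Earliest priority filing: 29 March 2012.
Base term: 29 March 2012 + 25 years → 29 March 2037.
Processing Delay Credit: +101 days → 8 July 2037.
Clinical Review Extension: 710 days (within the 1215-day cap) → +710 days → 18 June 2039.

2039-06-18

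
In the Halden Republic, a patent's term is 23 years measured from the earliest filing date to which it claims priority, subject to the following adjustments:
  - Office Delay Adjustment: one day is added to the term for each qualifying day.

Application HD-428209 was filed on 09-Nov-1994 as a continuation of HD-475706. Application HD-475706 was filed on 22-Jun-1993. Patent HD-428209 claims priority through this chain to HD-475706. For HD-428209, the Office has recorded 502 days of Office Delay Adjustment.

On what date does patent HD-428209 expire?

Earliest priority filing: 22 June 1993.
Base term: 22 June 1993 + 23 years → 22 June 2016.
Office Delay Adjustment: +502 days → 6 November 2017.

November 6, 2017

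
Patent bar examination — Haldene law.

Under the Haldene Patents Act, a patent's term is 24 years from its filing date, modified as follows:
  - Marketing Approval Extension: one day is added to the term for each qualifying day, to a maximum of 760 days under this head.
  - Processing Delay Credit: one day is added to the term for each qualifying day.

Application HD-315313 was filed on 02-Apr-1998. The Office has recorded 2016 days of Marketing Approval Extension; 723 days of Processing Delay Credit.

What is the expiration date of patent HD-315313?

2026-04-24

Base term: filing date + 24 years → 2 April 2022.
Marketing Approval Extension: 2016 days claimed exceeds the 760-day cap, so +760 days → 1 May 2024.
Processing Delay Credit: +723 days → 24 April 2026.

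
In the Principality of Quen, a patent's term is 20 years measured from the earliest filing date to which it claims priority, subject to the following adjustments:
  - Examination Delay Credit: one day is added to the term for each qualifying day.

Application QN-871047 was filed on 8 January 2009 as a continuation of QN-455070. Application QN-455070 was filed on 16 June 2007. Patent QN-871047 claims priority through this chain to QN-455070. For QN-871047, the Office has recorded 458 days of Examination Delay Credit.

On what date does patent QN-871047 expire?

Earliest priority filing: 16 June 2007.
Base term: 16 June 2007 + 20 years → 16 June 2027.
Examination Delay Credit: +458 days → 16 September 2028.

2028-09-16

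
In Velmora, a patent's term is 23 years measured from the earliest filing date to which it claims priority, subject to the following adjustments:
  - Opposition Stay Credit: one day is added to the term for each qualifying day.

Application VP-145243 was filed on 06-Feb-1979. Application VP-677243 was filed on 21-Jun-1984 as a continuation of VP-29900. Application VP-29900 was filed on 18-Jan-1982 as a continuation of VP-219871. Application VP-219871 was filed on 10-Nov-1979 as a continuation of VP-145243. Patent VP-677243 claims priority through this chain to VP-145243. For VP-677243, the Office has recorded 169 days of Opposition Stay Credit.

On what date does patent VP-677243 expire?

Earliest priority filing: 6 February 1979.
Base term: 6 February 1979 + 23 years → 6 February 2002.
Opposition Stay Credit: +169 days → 25 July 2002.

July 25, 2002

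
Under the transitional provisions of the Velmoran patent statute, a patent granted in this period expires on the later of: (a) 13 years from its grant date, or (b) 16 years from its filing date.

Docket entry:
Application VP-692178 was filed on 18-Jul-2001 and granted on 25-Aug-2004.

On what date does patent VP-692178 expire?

2017-08-25

(a) grant + 13 years → 25 August 2017.
(b) filing + 16 years → 18 July 2017.
Later of the two: 25 August 2017.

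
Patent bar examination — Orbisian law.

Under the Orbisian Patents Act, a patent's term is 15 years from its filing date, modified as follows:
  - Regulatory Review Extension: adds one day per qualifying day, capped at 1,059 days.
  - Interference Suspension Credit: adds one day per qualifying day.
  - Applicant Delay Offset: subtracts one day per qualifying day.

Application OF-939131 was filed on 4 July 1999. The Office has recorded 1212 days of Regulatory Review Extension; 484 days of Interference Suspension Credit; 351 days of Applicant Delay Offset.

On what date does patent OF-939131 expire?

Base term: filing date + 15 years → 4 July 2014.
Regulatory Review Extension: 1212 days claimed exceeds the 1059-day cap, so +1059 days → 28 May 2017.
Interference Suspension Credit: +484 days → 24 September 2018.
Applicant Delay Offset: −351 days → 8 October 2017.

2017-10-08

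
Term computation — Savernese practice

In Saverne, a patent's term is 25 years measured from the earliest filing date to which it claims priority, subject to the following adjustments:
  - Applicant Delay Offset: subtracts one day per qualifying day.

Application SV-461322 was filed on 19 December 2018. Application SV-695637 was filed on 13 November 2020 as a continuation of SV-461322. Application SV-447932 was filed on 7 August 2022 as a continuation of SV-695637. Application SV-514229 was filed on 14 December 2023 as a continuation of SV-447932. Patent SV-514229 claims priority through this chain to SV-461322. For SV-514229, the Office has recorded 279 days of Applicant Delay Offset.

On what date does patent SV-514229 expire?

Earliest priority filing: 19 December 2018.
Base term: 19 December 2018 + 25 years → 19 December 2043.
Applicant Delay Offset: −279 days → 15 March 2043.

2043-03-15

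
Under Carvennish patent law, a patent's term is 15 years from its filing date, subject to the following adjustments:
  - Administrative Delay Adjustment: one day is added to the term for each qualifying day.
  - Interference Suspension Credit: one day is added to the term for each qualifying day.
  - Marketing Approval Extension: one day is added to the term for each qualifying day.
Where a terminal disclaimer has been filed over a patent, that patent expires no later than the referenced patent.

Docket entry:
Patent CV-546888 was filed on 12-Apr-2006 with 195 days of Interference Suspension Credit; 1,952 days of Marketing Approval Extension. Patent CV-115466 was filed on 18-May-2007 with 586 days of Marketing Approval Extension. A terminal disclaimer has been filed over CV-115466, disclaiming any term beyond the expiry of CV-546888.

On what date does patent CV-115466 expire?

December 25, 2023

Natural term of CV-115466:
  Base: filing + 15 years → 18 May 2022.
  Marketing Approval Extension: +586 days → 25 December 2023.
Expiry of referenced patent CV-546888:
  Base: filing + 15 years → 12 April 2021.
  Interference Suspension Credit: +195 days → 24 October 2021.
  Marketing Approval Extension: +1952 days → 27 February 2027.
Terminal disclaimer: CV-115466 expires on the earlier of 25 December 2023 and 27 February 2027.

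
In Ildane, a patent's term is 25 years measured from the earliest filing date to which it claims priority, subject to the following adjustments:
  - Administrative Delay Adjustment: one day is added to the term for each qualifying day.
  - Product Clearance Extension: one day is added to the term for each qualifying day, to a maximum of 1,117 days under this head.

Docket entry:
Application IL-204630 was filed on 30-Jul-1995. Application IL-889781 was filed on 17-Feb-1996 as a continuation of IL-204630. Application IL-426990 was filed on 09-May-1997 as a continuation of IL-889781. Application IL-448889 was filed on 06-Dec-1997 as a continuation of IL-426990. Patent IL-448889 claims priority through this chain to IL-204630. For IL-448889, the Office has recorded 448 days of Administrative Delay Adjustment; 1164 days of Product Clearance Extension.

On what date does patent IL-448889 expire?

Earliest priority filing: 30 July 1995.
Base term: 30 July 1995 + 25 years → 30 July 2020.
Administrative Delay Adjustment: +448 days → 21 October 2021.
Product Clearance Extension: 1164 days claimed exceeds the 1117-day cap, so +1117 days → 11 November 2024.

2024-11-11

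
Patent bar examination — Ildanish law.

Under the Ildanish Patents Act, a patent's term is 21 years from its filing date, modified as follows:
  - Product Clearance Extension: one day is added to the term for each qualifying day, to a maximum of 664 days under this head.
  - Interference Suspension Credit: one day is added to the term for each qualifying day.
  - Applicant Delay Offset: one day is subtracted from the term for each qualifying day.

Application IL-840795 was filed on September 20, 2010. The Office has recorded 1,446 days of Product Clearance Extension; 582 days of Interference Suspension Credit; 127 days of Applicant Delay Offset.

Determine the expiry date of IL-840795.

October 13, 2034

Base term: filing date + 21 years → 20 September 2031.
Product Clearance Extension: 1446 days claimed exceeds the 664-day cap, so +664 days → 15 July 2033.
Interference Suspension Credit: +582 days → 17 February 2035.
Applicant Delay Offset: −127 days → 13 October 2034.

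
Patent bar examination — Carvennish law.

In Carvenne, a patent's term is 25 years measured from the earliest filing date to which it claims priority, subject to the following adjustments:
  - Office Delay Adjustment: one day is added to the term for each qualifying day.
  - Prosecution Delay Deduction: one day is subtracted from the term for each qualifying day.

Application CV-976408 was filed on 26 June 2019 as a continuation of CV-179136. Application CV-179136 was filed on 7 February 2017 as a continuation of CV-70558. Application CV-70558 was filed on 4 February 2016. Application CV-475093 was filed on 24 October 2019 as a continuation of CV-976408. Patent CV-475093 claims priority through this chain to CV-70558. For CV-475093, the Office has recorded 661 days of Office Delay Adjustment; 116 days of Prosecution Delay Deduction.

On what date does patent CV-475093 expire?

2042-08-03

Earliest priority filing: 4 February 2016.
Base term: 4 February 2016 + 25 years → 4 February 2041.
Office Delay Adjustment: +661 days → 27 November 2042.
Prosecution Delay Deduction: −116 days → 3 August 2042.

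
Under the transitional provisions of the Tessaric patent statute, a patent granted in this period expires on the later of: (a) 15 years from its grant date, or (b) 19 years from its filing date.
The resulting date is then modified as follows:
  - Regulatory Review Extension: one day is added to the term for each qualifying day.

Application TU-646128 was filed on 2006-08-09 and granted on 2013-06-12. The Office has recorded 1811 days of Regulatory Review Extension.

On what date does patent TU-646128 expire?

May 28, 2033

(a) grant + 15 years → 12 June 2028.
(b) filing + 19 years → 9 August 2025.
Later of the two: 12 June 2028.
Regulatory Review Extension: +1811 days → 28 May 2033.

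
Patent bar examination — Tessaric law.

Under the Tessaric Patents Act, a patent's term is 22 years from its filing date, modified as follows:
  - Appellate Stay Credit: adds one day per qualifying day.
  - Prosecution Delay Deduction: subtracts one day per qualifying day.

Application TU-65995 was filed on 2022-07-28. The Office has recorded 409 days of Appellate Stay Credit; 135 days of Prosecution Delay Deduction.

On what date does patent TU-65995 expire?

April 28, 2045

Base term: filing date + 22 years → 28 July 2044.
Appellate Stay Credit: +409 days → 10 September 2045.
Prosecution Delay Deduction: −135 days → 28 April 2045.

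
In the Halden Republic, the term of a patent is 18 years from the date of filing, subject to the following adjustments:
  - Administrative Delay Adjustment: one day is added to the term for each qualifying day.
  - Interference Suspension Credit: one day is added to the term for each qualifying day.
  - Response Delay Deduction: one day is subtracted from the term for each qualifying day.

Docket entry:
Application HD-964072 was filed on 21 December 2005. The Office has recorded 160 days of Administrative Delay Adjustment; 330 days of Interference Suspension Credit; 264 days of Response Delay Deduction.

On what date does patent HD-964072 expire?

Base term: filing date + 18 years → 21 December 2023.
Administrative Delay Adjustment: +160 days → 29 May 2024.
Interference Suspension Credit: +330 days → 24 April 2025.
Response Delay Deduction: −264 days → 3 August 2024.

August 3, 2024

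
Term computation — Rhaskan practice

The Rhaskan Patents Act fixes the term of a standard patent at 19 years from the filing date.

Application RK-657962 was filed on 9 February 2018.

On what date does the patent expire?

Filing date + 19 years → 9 February 2037.

2037-02-09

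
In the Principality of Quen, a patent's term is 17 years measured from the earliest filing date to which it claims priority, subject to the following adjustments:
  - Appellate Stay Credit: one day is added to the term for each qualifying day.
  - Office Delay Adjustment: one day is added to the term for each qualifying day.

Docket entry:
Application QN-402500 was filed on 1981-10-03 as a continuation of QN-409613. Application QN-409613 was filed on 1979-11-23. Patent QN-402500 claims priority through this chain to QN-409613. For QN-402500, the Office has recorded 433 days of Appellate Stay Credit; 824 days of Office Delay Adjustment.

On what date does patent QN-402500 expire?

Earliest priority filing: 23 November 1979.
Base term: 23 November 1979 + 17 years → 23 November 1996.
Appellate Stay Credit: +433 days → 30 January 1998.
Office Delay Adjustment: +824 days → 3 May 2000.

2000-05-03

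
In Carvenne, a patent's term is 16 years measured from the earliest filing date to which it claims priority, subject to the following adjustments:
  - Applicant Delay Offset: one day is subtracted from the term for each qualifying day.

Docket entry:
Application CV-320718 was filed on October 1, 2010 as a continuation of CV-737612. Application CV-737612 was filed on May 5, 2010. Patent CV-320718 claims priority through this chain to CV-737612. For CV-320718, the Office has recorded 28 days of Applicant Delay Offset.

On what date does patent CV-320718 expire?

April 7, 2026

Earliest priority filing: 5 May 2010.
Base term: 5 May 2010 + 16 years → 5 May 2026.
Applicant Delay Offset: −28 days → 7 April 2026.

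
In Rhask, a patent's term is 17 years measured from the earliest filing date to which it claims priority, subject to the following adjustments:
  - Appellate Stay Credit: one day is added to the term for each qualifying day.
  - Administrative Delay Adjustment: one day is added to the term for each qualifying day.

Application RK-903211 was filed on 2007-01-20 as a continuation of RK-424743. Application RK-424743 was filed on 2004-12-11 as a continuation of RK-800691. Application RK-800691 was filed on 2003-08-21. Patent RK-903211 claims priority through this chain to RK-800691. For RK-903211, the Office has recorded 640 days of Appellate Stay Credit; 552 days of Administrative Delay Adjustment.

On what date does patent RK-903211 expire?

Earliest priority filing: 21 August 2003.
Base term: 21 August 2003 + 17 years → 21 August 2020.
Appellate Stay Credit: +640 days → 23 May 2022.
Administrative Delay Adjustment: +552 days → 26 November 2023.

November 26, 2023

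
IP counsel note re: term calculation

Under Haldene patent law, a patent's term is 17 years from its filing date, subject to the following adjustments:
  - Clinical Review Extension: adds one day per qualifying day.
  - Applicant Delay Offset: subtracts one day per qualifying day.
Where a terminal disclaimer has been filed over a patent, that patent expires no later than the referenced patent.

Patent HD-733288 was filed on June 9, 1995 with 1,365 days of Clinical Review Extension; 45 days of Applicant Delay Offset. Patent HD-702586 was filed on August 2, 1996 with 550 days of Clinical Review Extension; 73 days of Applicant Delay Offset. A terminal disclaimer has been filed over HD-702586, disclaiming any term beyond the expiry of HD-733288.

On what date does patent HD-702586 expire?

2014-11-22

Natural term of HD-702586:
  Base: filing + 17 years → 2 August 2013.
  Clinical Review Extension: +550 days → 3 February 2015.
  Applicant Delay Offset: −73 days → 22 November 2014.
Expiry of referenced patent HD-733288:
  Base: filing + 17 years → 9 June 2012.
  Clinical Review Extension: +1365 days → 5 March 2016.
  Applicant Delay Offset: −45 days → 20 January 2016.
Terminal disclaimer: HD-702586 expires on the earlier of 22 November 2014 and 20 January 2016.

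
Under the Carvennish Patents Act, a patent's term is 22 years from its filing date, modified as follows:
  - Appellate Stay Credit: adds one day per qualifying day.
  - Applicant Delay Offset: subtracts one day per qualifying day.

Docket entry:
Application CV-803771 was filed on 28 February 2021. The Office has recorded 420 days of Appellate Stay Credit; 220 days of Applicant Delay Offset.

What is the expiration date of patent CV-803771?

September 16, 2043

Base term: filing date + 22 years → 28 February 2043.
Appellate Stay Credit: +420 days → 23 April 2044.
Applicant Delay Offset: −220 days → 16 September 2043.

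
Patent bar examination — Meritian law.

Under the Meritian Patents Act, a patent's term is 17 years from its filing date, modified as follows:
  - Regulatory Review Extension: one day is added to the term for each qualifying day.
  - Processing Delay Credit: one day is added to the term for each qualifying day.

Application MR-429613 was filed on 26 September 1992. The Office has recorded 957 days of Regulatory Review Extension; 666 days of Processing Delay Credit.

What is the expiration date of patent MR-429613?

2014-03-07

Base term: filing date + 17 years → 26 September 2009.
Regulatory Review Extension: +957 days → 10 May 2012.
Processing Delay Credit: +666 days → 7 March 2014.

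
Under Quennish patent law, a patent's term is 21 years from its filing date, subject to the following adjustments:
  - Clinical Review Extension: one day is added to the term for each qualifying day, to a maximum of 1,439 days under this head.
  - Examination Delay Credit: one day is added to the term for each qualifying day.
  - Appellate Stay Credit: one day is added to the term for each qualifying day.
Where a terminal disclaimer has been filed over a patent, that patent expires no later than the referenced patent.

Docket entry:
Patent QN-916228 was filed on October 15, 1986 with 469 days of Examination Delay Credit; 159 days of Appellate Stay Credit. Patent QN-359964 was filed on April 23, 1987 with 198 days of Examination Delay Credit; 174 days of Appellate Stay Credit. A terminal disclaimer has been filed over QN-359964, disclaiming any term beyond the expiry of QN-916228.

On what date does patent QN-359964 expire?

Natural term of QN-359964:
  Base: filing + 21 years → 23 April 2008.
  Examination Delay Credit: +198 days → 7 November 2008.
  Appellate Stay Credit: +174 days → 30 April 2009.
Expiry of referenced patent QN-916228:
  Base: filing + 21 years → 15 October 2007.
  Examination Delay Credit: +469 days → 26 January 2009.
  Appellate Stay Credit: +159 days → 4 July 2009.
Terminal disclaimer: QN-359964 expires on the earlier of 30 April 2009 and 4 July 2009.

2009-04-30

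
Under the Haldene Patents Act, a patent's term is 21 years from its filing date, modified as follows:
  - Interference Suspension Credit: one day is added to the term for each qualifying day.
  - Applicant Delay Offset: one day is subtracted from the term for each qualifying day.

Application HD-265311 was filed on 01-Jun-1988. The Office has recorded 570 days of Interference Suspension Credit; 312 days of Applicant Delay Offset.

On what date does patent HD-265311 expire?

February 14, 2010

Base term: filing date + 21 years → 1 June 2009.
Interference Suspension Credit: +570 days → 23 December 2010.
Applicant Delay Offset: −312 days → 14 February 2010.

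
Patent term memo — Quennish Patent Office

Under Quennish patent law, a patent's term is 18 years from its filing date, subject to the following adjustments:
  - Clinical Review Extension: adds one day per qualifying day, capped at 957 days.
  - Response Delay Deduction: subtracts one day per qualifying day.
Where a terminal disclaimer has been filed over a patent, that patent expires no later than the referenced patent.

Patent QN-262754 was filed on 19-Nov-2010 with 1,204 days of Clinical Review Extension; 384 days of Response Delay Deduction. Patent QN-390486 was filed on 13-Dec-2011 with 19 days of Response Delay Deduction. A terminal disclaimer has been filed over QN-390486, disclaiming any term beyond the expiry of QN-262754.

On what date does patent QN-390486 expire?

Natural term of QN-390486:
  Base: filing + 18 years → 13 December 2029.
  Response Delay Deduction: −19 days → 24 November 2029.
Expiry of referenced patent QN-262754:
  Base: filing + 18 years → 19 November 2028.
  Clinical Review Extension: 1204 days claimed exceeds the 957-day cap, so +957 days → 4 July 2031.
  Response Delay Deduction: −384 days → 15 June 2030.
Terminal disclaimer: QN-390486 expires on the earlier of 24 November 2029 and 15 June 2030.

2029-11-24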